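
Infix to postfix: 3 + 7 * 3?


* has higher precedence, evaluate 7*3 first
Postfix: 3 7 3 * +


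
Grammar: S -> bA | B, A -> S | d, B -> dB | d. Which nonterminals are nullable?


A nonterminal is nullable iff some alternative derives ε (directly, or every symbol in it is nullable)
Nullable: {}


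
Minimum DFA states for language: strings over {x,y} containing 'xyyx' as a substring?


KMP-style automaton: 4 progress states + 1 absorbing accept = 5
Minimal DFA: 5 states


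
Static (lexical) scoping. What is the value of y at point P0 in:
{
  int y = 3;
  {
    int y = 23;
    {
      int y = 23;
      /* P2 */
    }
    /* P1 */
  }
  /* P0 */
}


y declared in the same block as P0
y = 3


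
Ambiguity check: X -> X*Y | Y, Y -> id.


precedence layered via separate nonterminal Y: deterministic
Unambiguous


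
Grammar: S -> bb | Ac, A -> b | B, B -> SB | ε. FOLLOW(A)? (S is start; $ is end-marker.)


$ ∈ FOLLOW(S). For each A -> αBβ: add FIRST(β)\{ε} to FOLLOW(B); if β nullable, add FOLLOW(A).
FOLLOW(A) = {c}


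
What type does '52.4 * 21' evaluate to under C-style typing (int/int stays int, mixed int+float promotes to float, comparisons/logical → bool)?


Operand types: float * int
Rule: mixed int/float promotes to float; int/int stays int
Result type: float


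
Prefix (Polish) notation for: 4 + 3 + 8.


left-to-right (same/higher precedence on left): tree is (+ (+ 4 3) 8)
Prefix: + + 4 3 8


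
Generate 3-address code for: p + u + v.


Break into single-operator statements:
t1 = p + u
t2 = t1 + v


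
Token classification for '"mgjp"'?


Pattern: double-quoted sequence
Type: STRING_LITERAL


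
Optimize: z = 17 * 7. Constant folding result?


17 * 7 = 119 at compile time
Optimized: z = 119


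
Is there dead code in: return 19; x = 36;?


statement follows a return and is unreachable
Dead: 'x = 36'


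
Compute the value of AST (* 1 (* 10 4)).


Evaluate inner: (* 10 4) = 40
Evaluate root: (* 1 40) = 40
Result: 40


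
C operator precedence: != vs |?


'!=' is equality (level 6); '|' is bitwise OR (level 3)
Higher level binds tighter
'!=' has higher precedence than '|'


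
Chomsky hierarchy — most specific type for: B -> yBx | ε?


Single nonterminal LHS, but y^n x^n is not regular
Classification: Type 2 (Context-Free)


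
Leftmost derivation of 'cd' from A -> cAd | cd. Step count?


Derivation: A => cd
Steps: 1


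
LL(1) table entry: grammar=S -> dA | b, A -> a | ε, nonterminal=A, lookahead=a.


For [A, a]: 'a' ∈ FIRST(a)
Entry: A -> a


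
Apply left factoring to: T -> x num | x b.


Common prefix: 'x'
Factored: T -> x T', T' -> num | b


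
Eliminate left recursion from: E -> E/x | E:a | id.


Left-recursive alternatives: E/x, E:a; non-recursive: id
Introduce E': E -> idE', E' -> /xE' | :aE' | ε


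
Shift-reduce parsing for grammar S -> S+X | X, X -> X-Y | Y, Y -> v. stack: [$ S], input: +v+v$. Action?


shift '+' to continue S -> S+X
Action: shift


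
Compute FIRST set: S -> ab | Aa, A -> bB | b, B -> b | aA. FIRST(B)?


Per alternative of B: FIRST(b) = {b}; FIRST(aA) = {a}
FIRST(B) = {a, b}


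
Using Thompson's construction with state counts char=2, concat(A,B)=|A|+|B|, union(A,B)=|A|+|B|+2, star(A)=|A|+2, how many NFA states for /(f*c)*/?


Syntax tree has 2 char leaf(s), 0 union(s), 2 star(s)
chars contribute 2×2 = 4; each union adds +2; each star adds +2
Total: 4 + 0 + 4 = 8 states


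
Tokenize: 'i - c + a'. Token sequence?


Scan left to right, longest-match per lexeme
Tokens: ID(i), OP(-), ID(c), OP(+), ID(a)


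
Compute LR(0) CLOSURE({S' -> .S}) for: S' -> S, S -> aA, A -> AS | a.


Start: S' -> .S
For each item with dot before a nonterminal B, add B -> .γ for every B-production
Closure: [S' -> .S, S -> .aA]


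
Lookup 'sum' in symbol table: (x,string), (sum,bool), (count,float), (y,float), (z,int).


Lookup 'sum' → type bool


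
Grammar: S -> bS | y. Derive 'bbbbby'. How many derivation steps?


Derivation: S => bS => bbS => bbbS => bbbbS => bbbbbS => bbbbby
Steps: 6


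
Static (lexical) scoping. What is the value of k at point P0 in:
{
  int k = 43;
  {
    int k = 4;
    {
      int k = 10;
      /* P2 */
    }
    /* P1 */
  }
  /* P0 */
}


k declared in the same block as P0
k = 43


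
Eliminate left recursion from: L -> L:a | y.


Left-recursive alternatives: L:a; non-recursive: y
Introduce L': L -> yL', L' -> :aL' | ε


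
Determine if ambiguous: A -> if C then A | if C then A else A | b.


dangling else: 'if C then if C then b else b' parses two ways
Ambiguous


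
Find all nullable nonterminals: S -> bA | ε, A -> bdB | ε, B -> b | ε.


A nonterminal is nullable iff some alternative derives ε (directly, or every symbol in it is nullable)
Nullable: {A, B, S}


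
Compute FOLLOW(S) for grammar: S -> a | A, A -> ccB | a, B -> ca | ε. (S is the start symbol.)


$ ∈ FOLLOW(S). For each A -> αBβ: add FIRST(β)\{ε} to FOLLOW(B); if β nullable, add FOLLOW(A).
FOLLOW(S) = {$}


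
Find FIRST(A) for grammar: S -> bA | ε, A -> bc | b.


Per alternative of A: FIRST(bc) = {b}; FIRST(b) = {b}
FIRST(A) = {b}


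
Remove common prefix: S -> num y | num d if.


Common prefix: 'num'
Factored: S -> num S', S' -> y | d if


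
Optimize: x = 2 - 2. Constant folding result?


2 - 2 = 0 at compile time
Optimized: x = 0


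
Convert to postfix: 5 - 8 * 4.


* has higher precedence, evaluate 8*4 first
Postfix: 5 8 4 * -


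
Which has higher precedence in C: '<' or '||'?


'<' is relational (level 7); '||' is logical OR (level 1)
Higher level binds tighter
'<' has higher precedence than '||'


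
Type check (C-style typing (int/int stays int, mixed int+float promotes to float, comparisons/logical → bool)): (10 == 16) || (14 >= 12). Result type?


Operand types: bool || bool
Rule: logical operators take bool operands and yield bool
Result type: bool


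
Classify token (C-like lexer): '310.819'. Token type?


Pattern: digits with a decimal point
Type: FLOAT_LITERAL


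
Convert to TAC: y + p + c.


Break into single-operator statements:
t1 = y + p
t2 = t1 + c


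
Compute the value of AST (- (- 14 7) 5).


Evaluate inner: (- 14 7) = 7
Evaluate root: (- 7 5) = 2
Result: 2


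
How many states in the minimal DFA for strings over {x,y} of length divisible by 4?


Track length mod 4: states 0..3, accept at 0
Minimal DFA: 4 states


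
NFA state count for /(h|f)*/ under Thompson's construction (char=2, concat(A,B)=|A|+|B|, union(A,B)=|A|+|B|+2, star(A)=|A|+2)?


Syntax tree has 2 char leaf(s), 1 union(s), 1 star(s)
chars contribute 2×2 = 4; each union adds +2; each star adds +2
Total: 4 + 2 + 2 = 8 states


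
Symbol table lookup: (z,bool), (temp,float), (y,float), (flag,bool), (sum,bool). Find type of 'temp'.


Lookup 'temp' → type float


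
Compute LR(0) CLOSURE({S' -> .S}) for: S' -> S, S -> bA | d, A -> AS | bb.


Start: S' -> .S
For each item with dot before a nonterminal B, add B -> .γ for every B-production
Closure: [S' -> .S, S -> .bA, S -> .d]


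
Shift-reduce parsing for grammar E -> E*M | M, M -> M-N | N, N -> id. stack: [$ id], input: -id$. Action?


'id' on top is the handle for N -> id
Action: reduce (N -> id)


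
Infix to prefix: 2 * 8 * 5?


left-to-right (same/higher precedence on left): tree is (* (* 2 8) 5)
Prefix: * * 2 8 5


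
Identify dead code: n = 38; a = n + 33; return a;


n is read by a's definition; a is returned
No dead code


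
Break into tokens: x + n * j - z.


Scan left to right, longest-match per lexeme
Tokens: ID(x), OP(+), ID(n), OP(*), ID(j), OP(-), ID(z)


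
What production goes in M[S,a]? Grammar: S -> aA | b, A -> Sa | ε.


For [S, a]: 'a' ∈ FIRST(aA)
Entry: S -> aA


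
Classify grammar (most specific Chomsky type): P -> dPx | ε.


Single nonterminal LHS, but d^n x^n is not regular
Classification: Type 2 (Context-Free)


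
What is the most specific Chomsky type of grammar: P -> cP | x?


Right-linear: every RHS is a terminal or a terminal followed by one nonterminal
Classification: Type 3 (Regular)


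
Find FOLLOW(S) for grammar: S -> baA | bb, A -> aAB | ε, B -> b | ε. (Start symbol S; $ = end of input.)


$ ∈ FOLLOW(S). For each A -> αBβ: add FIRST(β)\{ε} to FOLLOW(B); if β nullable, add FOLLOW(A).
FOLLOW(S) = {$}


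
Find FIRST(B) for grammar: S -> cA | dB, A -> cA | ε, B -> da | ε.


Per alternative of B: FIRST(da) = {d}; FIRST(ε) = {ε}
FIRST(B) = {d, ε}


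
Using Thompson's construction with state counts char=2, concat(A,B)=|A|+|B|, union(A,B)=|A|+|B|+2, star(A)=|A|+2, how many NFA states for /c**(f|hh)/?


Syntax tree has 4 char leaf(s), 1 union(s), 2 star(s)
chars contribute 4×2 = 8; each union adds +2; each star adds +2
Total: 8 + 2 + 4 = 14 states


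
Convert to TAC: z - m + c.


Break into single-operator statements:
t1 = z - m
t2 = t1 + c


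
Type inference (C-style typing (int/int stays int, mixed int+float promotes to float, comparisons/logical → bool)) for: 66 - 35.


Operand types: int - int
Rule: mixed int/float promotes to float; int/int stays int
Result type: int


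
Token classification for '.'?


Pattern: operator symbol
Type: OPERATOR


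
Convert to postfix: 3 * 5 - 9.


Left to right (same or higher precedence on left)
Postfix: 3 5 * 9 -


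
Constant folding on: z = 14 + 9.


14 + 9 = 23 at compile time
Optimized: z = 23


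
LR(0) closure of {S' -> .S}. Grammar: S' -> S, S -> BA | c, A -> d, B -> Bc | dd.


Start: S' -> .S
For each item with dot before a nonterminal B, add B -> .γ for every B-production
Closure: [S' -> .S, S -> .BA, S -> .c, B -> .Bc, B -> .dd]


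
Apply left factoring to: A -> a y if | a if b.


Common prefix: 'a'
Factored: A -> a A', A' -> y if | if b


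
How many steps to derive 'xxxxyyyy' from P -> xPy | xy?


Derivation: P => xPy => xxPyy => xxxPyyy => xxxxyyyy
Steps: 4


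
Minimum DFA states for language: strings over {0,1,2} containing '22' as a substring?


KMP-style automaton: 2 progress states + 1 absorbing accept = 3
Minimal DFA: 3 states


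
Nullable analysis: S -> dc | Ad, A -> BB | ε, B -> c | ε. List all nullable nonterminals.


A nonterminal is nullable iff some alternative derives ε (directly, or every symbol in it is nullable)
Nullable: {A, B}


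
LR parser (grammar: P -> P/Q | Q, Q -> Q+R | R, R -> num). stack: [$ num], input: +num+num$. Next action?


'num' on top is the handle for R -> num
Action: reduce (R -> num)


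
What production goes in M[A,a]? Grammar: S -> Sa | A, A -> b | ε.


For [A, a]: ε is nullable and 'a' ∈ FOLLOW(A)
Entry: A -> ε


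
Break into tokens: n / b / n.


Scan left to right, longest-match per lexeme
Tokens: ID(n), OP(/), ID(b), OP(/), ID(n)


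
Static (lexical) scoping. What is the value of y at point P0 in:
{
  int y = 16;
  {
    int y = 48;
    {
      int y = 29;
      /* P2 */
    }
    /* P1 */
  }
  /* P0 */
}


y declared in the same block as P0
y = 16


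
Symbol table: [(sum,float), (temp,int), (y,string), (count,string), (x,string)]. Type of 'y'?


Lookup 'y' → type string


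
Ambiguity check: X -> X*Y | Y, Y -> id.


precedence layered via separate nonterminal Y: deterministic
Unambiguous


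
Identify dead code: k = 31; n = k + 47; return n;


k is read by n's definition; n is returned
No dead code


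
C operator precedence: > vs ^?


'>' is relational (level 7); '^' is bitwise XOR (level 4)
Higher level binds tighter
'>' has higher precedence than '^'


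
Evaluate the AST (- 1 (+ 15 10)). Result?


Evaluate inner: (+ 15 10) = 25
Evaluate root: (- 1 25) = -24
Result: -24


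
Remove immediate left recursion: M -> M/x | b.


Left-recursive alternatives: M/x; non-recursive: b
Introduce M': M -> bM', M' -> /xM' | ε


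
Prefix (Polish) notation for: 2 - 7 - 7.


left-to-right (same/higher precedence on left): tree is (- (- 2 7) 7)
Prefix: - - 2 7 7


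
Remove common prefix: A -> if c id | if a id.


Common prefix: 'if'
Factored: A -> if A', A' -> c id | a id


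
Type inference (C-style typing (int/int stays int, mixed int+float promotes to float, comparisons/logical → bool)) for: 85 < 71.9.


Operand types: int < float
Rule: comparison yields bool
Result type: bool


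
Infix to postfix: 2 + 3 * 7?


* has higher precedence, evaluate 3*7 first
Postfix: 2 3 7 * +


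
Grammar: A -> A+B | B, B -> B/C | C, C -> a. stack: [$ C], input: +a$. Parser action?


'C' (not preceded by B/) is the handle for B -> C
Action: reduce (B -> C)


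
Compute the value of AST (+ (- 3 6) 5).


Evaluate inner: (- 3 6) = -3
Evaluate root: (+ -3 5) = 2
Result: 2


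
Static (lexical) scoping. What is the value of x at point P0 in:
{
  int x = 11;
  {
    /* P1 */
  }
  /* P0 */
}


x declared in the same block as P0
x = 11


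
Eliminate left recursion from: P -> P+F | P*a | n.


Left-recursive alternatives: P+F, P*a; non-recursive: n
Introduce P': P -> nP', P' -> +FP' | *aP' | ε


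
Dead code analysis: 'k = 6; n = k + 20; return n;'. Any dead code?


k is read by n's definition; n is returned
No dead code


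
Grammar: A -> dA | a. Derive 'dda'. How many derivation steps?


Derivation: A => dA => ddA => dda
Steps: 3


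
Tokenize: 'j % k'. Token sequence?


Scan left to right, longest-match per lexeme
Tokens: ID(j), OP(%), ID(k)


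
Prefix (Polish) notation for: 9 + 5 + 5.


left-to-right (same/higher precedence on left): tree is (+ (+ 9 5) 5)
Prefix: + + 9 5 5


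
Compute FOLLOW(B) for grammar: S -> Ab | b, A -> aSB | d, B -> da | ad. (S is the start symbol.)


$ ∈ FOLLOW(S). For each A -> αBβ: add FIRST(β)\{ε} to FOLLOW(B); if β nullable, add FOLLOW(A).
FOLLOW(B) = {b}


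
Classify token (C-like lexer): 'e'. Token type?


Pattern: letter/underscore followed by alphanumerics, not a keyword
Type: IDENTIFIER


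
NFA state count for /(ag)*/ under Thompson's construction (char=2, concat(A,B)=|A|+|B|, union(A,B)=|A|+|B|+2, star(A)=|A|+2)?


Syntax tree has 2 char leaf(s), 0 union(s), 1 star(s)
chars contribute 2×2 = 4; each union adds +2; each star adds +2
Total: 4 + 0 + 2 = 6 states


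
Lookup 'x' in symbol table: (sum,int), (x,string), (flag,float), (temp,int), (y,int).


Lookup 'x' → type string


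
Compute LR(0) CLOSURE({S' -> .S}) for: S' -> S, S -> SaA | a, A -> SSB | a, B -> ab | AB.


Start: S' -> .S
For each item with dot before a nonterminal B, add B -> .γ for every B-production
Closure: [S' -> .S, S -> .SaA, S -> .a]


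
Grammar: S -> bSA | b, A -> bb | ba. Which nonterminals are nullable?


A nonterminal is nullable iff some alternative derives ε (directly, or every symbol in it is nullable)
Nullable: {}


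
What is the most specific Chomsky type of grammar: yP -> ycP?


LHS has context (more than one symbol) and |LHS| ≤ |RHS|
Classification: Type 1 (Context-Sensitive)


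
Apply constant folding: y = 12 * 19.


12 * 19 = 228 at compile time
Optimized: y = 228


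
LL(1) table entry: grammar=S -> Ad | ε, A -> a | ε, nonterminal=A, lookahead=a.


For [A, a]: 'a' ∈ FIRST(a)
Entry: A -> a


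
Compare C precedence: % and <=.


'%' is multiplicative (level 10); '<=' is relational (level 7)
Higher level binds tighter
'%' has higher precedence than '<='


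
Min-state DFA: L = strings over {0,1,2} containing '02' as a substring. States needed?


KMP-style automaton: 2 progress states + 1 absorbing accept = 3
Minimal DFA: 3 states


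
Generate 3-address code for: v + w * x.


Break into single-operator statements:
t1 = w * x
t2 = v + t1


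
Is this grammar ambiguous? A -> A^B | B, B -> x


precedence layered via separate nonterminal B: deterministic
Unambiguous


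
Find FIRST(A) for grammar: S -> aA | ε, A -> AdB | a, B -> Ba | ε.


Per alternative of A: FIRST(AdB) = {a}; FIRST(a) = {a}
FIRST(A) = {a}


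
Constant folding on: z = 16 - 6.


16 - 6 = 10 at compile time
Optimized: z = 10


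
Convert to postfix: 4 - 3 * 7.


* has higher precedence, evaluate 3*7 first
Postfix: 4 3 7 * -


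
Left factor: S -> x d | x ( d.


Common prefix: 'x'
Factored: S -> x S', S' -> d | ( d


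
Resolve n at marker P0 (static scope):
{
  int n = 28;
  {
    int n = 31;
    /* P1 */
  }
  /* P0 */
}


n declared in the same block as P0
n = 28


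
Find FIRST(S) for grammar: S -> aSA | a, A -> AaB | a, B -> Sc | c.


Per alternative of S: FIRST(aSA) = {a}; FIRST(a) = {a}
FIRST(S) = {a}


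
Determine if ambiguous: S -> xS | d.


right-linear, alternatives start with distinct terminals 'x' vs 'd': unique leftmost derivation
Unambiguous


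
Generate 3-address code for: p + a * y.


Break into single-operator statements:
t1 = a * y
t2 = p + t1


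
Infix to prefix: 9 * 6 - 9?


left-to-right (same/higher precedence on left): tree is (- (* 9 6) 9)
Prefix: - * 9 6 9


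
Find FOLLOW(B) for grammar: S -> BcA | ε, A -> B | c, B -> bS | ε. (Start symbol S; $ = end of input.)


$ ∈ FOLLOW(S). For each A -> αBβ: add FIRST(β)\{ε} to FOLLOW(B); if β nullable, add FOLLOW(A).
FOLLOW(B) = {$, c}


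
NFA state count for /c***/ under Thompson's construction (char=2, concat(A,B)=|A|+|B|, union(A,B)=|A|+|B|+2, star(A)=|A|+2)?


Syntax tree has 1 char leaf(s), 0 union(s), 3 star(s)
chars contribute 1×2 = 2; each union adds +2; each star adds +2
Total: 2 + 0 + 6 = 8 states


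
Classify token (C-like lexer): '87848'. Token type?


Pattern: digits only
Type: INTEGER_LITERAL


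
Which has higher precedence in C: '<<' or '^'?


'<<' is shift (level 8); '^' is bitwise XOR (level 4)
Higher level binds tighter
'<<' has higher precedence than '^'


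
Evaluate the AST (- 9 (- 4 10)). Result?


Evaluate inner: (- 4 10) = -6
Evaluate root: (- 9 -6) = 15
Result: 15


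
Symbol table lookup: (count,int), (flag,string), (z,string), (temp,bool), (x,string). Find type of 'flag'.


Lookup 'flag' → type string


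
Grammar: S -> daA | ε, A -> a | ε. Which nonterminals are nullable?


A nonterminal is nullable iff some alternative derives ε (directly, or every symbol in it is nullable)
Nullable: {A, S}


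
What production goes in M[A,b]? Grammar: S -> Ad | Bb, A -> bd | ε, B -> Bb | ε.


For [A, b]: 'b' ∈ FIRST(bd)
Entry: A -> bd


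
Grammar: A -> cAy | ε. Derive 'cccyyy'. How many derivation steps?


Derivation: A => cAy => ccAyy => cccAyyy => cccyyy
Steps: 4


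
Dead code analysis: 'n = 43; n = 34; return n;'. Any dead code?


first assignment to n is overwritten before any read
Dead: 'n = 43'


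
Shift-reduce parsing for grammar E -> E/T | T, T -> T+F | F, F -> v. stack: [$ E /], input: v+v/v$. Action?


no handle ('E/' is not any RHS); shift 'v'
Action: shift


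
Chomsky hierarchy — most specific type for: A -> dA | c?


Right-linear: every RHS is a terminal or a terminal followed by one nonterminal
Classification: Type 3 (Regular)


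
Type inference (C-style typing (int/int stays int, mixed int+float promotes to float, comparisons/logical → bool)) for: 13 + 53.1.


Operand types: int + float
Rule: mixed int/float promotes to float; int/int stays int
Result type: float


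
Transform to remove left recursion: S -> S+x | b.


Left-recursive alternatives: S+x; non-recursive: b
Introduce S': S -> bS', S' -> +xS' | ε


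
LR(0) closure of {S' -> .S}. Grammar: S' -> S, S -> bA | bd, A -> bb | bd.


Start: S' -> .S
For each item with dot before a nonterminal B, add B -> .γ for every B-production
Closure: [S' -> .S, S -> .bA, S -> .bd]


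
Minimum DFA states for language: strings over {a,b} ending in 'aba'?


Track the longest suffix of input matching a prefix of 'aba': 4 classes (prefixes of length 0..3)
Minimal DFA: 4 states


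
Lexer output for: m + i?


Scan left to right, longest-match per lexeme
Tokens: ID(m), OP(+), ID(i)


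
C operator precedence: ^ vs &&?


'^' is bitwise XOR (level 4); '&&' is logical AND (level 2)
Higher level binds tighter
'^' has higher precedence than '&&'


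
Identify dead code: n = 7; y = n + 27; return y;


n is read by y's definition; y is returned
No dead code


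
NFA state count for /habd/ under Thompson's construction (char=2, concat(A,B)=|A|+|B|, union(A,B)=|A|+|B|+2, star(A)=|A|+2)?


Syntax tree has 4 char leaf(s), 0 union(s), 0 star(s)
chars contribute 4×2 = 8; each union adds +2; each star adds +2
Total: 8 + 0 + 0 = 8 states


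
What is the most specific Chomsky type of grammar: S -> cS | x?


Right-linear: every RHS is a terminal or a terminal followed by one nonterminal
Classification: Type 3 (Regular)


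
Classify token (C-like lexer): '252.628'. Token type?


Pattern: digits with a decimal point
Type: FLOAT_LITERAL


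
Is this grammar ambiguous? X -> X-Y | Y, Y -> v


precedence layered via separate nonterminal Y: deterministic
Unambiguous


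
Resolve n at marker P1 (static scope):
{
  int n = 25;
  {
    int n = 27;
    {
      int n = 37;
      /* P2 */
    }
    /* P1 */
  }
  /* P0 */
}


n declared in the same block as P1
n = 27


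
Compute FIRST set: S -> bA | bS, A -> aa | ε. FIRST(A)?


Per alternative of A: FIRST(aa) = {a}; FIRST(ε) = {ε}
FIRST(A) = {a, ε}


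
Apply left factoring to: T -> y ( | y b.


Common prefix: 'y'
Factored: T -> y T', T' -> ( | b


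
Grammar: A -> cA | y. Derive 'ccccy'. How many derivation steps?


Derivation: A => cA => ccA => cccA => ccccA => ccccy
Steps: 5


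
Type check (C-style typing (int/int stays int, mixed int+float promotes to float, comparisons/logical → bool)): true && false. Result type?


Operand types: bool && bool
Rule: logical operators take bool operands and yield bool
Result type: bool


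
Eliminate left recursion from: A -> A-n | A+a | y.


Left-recursive alternatives: A-n, A+a; non-recursive: y
Introduce A': A -> yA', A' -> -nA' | +aA' | ε


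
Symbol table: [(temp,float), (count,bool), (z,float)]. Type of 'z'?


Lookup 'z' → type float


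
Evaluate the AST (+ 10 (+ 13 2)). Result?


Evaluate inner: (+ 13 2) = 15
Evaluate root: (+ 10 15) = 25
Result: 25


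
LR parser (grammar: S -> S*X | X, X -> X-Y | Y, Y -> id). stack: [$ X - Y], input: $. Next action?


handle 'X-Y' on top
Action: reduce (X -> X-Y)


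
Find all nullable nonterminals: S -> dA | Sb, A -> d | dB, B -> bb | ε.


A nonterminal is nullable iff some alternative derives ε (directly, or every symbol in it is nullable)
Nullable: {B}


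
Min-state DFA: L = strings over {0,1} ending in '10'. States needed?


Track the longest suffix of input matching a prefix of '10': 3 classes (prefixes of length 0..2)
Minimal DFA: 3 states


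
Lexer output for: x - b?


Scan left to right, longest-match per lexeme
Tokens: ID(x), OP(-), ID(b)


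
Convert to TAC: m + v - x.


Break into single-operator statements:
t1 = m + v
t2 = t1 - x


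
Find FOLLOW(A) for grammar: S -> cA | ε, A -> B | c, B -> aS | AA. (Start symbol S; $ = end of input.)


$ ∈ FOLLOW(S). For each A -> αBβ: add FIRST(β)\{ε} to FOLLOW(B); if β nullable, add FOLLOW(A).
FOLLOW(A) = {$, a, c}


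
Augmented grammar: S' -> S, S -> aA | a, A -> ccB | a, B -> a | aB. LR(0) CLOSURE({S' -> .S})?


Start: S' -> .S
For each item with dot before a nonterminal B, add B -> .γ for every B-production
Closure: [S' -> .S, S -> .aA, S -> .a]


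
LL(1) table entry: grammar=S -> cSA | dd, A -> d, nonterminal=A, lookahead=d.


For [A, d]: 'd' ∈ FIRST(d)
Entry: A -> d


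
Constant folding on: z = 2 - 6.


2 - 6 = -4 at compile time
Optimized: z = -4


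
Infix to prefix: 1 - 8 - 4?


left-to-right (same/higher precedence on left): tree is (- (- 1 8) 4)
Prefix: - - 1 8 4


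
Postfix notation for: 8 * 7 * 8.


Left to right (same or higher precedence on left)
Postfix: 8 7 * 8 *


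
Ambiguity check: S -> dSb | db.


balanced d^n…b^n: each string has a unique parse
Unambiguous


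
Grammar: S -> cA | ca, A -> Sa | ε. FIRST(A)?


Per alternative of A: FIRST(Sa) = {c}; FIRST(ε) = {ε}
FIRST(A) = {c, ε}


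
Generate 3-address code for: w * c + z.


Break into single-operator statements:
t1 = w * c
t2 = t1 + z


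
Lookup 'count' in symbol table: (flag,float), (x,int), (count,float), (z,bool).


Lookup 'count' → type float


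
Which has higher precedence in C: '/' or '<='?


'/' is multiplicative (level 10); '<=' is relational (level 7)
Higher level binds tighter
'/' has higher precedence than '<='


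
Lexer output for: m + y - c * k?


Scan left to right, longest-match per lexeme
Tokens: ID(m), OP(+), ID(y), OP(-), ID(c), OP(*), ID(k)


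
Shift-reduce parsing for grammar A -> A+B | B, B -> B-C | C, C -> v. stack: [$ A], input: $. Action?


start symbol A on stack, input exhausted
Action: accept


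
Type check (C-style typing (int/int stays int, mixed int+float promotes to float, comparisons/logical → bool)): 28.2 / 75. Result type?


Operand types: float / int
Rule: mixed int/float promotes to float; int/int stays int
Result type: float


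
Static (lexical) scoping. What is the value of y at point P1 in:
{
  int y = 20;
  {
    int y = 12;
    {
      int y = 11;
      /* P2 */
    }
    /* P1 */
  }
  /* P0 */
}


y declared in the same block as P1
y = 12


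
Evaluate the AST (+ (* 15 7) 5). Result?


Evaluate inner: (* 15 7) = 105
Evaluate root: (+ 105 5) = 110
Result: 110


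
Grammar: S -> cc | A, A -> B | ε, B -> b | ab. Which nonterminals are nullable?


A nonterminal is nullable iff some alternative derives ε (directly, or every symbol in it is nullable)
Nullable: {A, S}


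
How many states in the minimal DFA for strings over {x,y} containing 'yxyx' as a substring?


KMP-style automaton: 4 progress states + 1 absorbing accept = 5
Minimal DFA: 5 states


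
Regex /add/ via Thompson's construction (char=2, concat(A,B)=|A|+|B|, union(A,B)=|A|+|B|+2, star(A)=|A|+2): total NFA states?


Syntax tree has 3 char leaf(s), 0 union(s), 0 star(s)
chars contribute 3×2 = 6; each union adds +2; each star adds +2
Total: 6 + 0 + 0 = 6 states


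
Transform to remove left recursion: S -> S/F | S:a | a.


Left-recursive alternatives: S/F, S:a; non-recursive: a
Introduce S': S -> aS', S' -> /FS' | :aS' | ε


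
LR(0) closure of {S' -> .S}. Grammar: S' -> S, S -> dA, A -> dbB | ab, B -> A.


Start: S' -> .S
For each item with dot before a nonterminal B, add B -> .γ for every B-production
Closure: [S' -> .S, S -> .dA]


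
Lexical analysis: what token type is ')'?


Pattern: delimiter/punctuation
Type: PUNCTUATION


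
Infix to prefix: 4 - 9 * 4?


'*' binds tighter: tree is (- 4 (* 9 4))
Prefix: - 4 * 9 4


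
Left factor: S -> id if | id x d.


Common prefix: 'id'
Factored: S -> id S', S' -> if | x d


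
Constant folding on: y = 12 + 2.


12 + 2 = 14 at compile time
Optimized: y = 14


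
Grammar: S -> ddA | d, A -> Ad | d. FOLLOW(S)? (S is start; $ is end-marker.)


$ ∈ FOLLOW(S). For each A -> αBβ: add FIRST(β)\{ε} to FOLLOW(B); if β nullable, add FOLLOW(A).
FOLLOW(S) = {$}


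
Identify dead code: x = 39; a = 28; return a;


x is assigned but never read
Dead: 'x = 39'


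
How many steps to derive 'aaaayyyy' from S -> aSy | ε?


Derivation: S => aSy => aaSyy => aaaSyyy => aaaaSyyyy => aaaayyyy
Steps: 5


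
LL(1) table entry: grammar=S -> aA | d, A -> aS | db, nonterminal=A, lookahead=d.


For [A, d]: 'd' ∈ FIRST(db)
Entry: A -> db


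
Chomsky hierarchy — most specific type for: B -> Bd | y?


Left-linear: every RHS is a terminal or one nonterminal followed by a terminal
Classification: Type 3 (Regular)


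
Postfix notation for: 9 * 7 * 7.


Left to right (same or higher precedence on left)
Postfix: 9 7 * 7 *


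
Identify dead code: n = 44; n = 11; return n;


first assignment to n is overwritten before any read
Dead: 'n = 44'


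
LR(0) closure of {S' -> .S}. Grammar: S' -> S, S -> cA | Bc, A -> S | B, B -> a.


Start: S' -> .S
For each item with dot before a nonterminal B, add B -> .γ for every B-production
Closure: [S' -> .S, S -> .cA, S -> .Bc, B -> .a]


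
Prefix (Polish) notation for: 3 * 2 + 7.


left-to-right (same/higher precedence on left): tree is (+ (* 3 2) 7)
Prefix: + * 3 2 7


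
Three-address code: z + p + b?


Break into single-operator statements:
t1 = z + p
t2 = t1 + b


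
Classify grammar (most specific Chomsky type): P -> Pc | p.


Left-linear: every RHS is a terminal or one nonterminal followed by a terminal
Classification: Type 3 (Regular)


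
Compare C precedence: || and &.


'&' is bitwise AND (level 5); '||' is logical OR (level 1)
Higher level binds tighter
'&' has higher precedence than '||'


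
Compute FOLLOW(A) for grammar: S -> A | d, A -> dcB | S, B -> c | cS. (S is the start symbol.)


$ ∈ FOLLOW(S). For each A -> αBβ: add FIRST(β)\{ε} to FOLLOW(B); if β nullable, add FOLLOW(A).
FOLLOW(A) = {$}


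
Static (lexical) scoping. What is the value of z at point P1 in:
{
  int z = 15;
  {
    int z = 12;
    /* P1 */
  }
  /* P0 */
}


z declared in the same block as P1
z = 12


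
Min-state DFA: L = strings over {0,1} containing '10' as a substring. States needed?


KMP-style automaton: 2 progress states + 1 absorbing accept = 3
Minimal DFA: 3 states


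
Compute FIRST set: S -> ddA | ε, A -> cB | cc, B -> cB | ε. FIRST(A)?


Per alternative of A: FIRST(cB) = {c}; FIRST(cc) = {c}
FIRST(A) = {c}


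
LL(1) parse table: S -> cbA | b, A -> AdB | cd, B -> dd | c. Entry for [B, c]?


For [B, c]: 'c' ∈ FIRST(c)
Entry: B -> c


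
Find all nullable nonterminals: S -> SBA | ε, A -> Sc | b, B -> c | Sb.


A nonterminal is nullable iff some alternative derives ε (directly, or every symbol in it is nullable)
Nullable: {S}


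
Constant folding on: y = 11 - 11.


11 - 11 = 0 at compile time
Optimized: y = 0


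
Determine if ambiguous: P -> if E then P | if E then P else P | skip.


dangling else: 'if E then if E then skip else skip' parses two ways
Ambiguous


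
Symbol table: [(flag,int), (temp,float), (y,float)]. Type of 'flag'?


Lookup 'flag' → type int


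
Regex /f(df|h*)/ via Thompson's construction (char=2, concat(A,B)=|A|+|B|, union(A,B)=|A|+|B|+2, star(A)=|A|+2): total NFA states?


Syntax tree has 4 char leaf(s), 1 union(s), 1 star(s)
chars contribute 4×2 = 8; each union adds +2; each star adds +2
Total: 8 + 2 + 2 = 12 states


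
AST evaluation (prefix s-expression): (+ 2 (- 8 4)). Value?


Evaluate inner: (- 8 4) = 4
Evaluate root: (+ 2 4) = 6
Result: 6


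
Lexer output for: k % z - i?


Scan left to right, longest-match per lexeme
Tokens: ID(k), OP(%), ID(z), OP(-), ID(i)


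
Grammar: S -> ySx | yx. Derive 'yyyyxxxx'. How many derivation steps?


Derivation: S => ySx => yySxx => yyySxxx => yyyyxxxx
Steps: 4


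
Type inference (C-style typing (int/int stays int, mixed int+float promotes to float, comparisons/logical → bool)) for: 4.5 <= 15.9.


Operand types: float <= float
Rule: comparison yields bool
Result type: bool


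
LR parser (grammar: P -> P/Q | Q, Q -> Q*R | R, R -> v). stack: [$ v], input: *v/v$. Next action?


'v' on top is the handle for R -> v
Action: reduce (R -> v)


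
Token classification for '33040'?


Pattern: digits only
Type: INTEGER_LITERAL


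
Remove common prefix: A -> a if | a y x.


Common prefix: 'a'
Factored: A -> a A', A' -> if | y x


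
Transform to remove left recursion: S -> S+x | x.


Left-recursive alternatives: S+x; non-recursive: x
Introduce S': S -> xS', S' -> +xS' | ε


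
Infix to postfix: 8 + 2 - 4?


Left to right (same or higher precedence on left)
Postfix: 8 2 + 4 -


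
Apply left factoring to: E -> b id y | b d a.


Common prefix: 'b'
Factored: E -> b E', E' -> id y | d a


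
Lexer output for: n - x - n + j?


Scan left to right, longest-match per lexeme
Tokens: ID(n), OP(-), ID(x), OP(-), ID(n), OP(+), ID(j)


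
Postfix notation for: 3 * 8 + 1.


Left to right (same or higher precedence on left)
Postfix: 3 8 * 1 +


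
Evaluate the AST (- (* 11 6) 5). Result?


Evaluate inner: (* 11 6) = 66
Evaluate root: (- 66 5) = 61
Result: 61


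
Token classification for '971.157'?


Pattern: digits with a decimal point
Type: FLOAT_LITERAL


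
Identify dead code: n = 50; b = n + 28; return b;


n is read by b's definition; b is returned
No dead code


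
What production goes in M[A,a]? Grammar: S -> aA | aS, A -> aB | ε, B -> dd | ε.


For [A, a]: 'a' ∈ FIRST(aB)
Entry: A -> aB


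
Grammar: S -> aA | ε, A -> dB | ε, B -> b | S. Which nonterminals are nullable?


A nonterminal is nullable iff some alternative derives ε (directly, or every symbol in it is nullable)
Nullable: {A, B, S}


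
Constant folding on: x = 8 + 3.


8 + 3 = 11 at compile time
Optimized: x = 11


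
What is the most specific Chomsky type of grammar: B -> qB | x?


Right-linear: every RHS is a terminal or a terminal followed by one nonterminal
Classification: Type 3 (Regular)


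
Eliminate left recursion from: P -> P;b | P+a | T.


Left-recursive alternatives: P;b, P+a; non-recursive: T
Introduce P': P -> TP', P' -> ;bP' | +aP' | ε


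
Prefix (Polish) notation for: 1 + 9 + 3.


left-to-right (same/higher precedence on left): tree is (+ (+ 1 9) 3)
Prefix: + + 1 9 3


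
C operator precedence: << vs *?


'*' is multiplicative (level 10); '<<' is shift (level 8)
Higher level binds tighter
'*' has higher precedence than '<<'


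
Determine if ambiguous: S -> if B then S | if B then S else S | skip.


dangling else: 'if B then if B then skip else skip' parses two ways
Ambiguous


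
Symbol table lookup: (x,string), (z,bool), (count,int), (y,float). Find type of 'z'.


Lookup 'z' → type bool


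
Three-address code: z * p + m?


Break into single-operator statements:
t1 = z * p
t2 = t1 + m


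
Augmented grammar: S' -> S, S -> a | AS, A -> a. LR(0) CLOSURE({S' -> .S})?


Start: S' -> .S
For each item with dot before a nonterminal B, add B -> .γ for every B-production
Closure: [S' -> .S, S -> .a, S -> .AS, A -> .a]


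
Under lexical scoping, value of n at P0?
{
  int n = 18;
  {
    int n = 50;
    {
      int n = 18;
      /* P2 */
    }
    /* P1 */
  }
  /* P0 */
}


n declared in the same block as P0
n = 18


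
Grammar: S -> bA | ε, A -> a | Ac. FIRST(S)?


Per alternative of S: FIRST(bA) = {b}; FIRST(ε) = {ε}
FIRST(S) = {b, ε}


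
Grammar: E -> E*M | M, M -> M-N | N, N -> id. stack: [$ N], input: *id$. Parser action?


'N' (not preceded by M-) is the handle for M -> N
Action: reduce (M -> N)


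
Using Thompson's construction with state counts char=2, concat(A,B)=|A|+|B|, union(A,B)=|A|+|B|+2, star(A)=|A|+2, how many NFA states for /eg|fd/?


Syntax tree has 4 char leaf(s), 1 union(s), 0 star(s)
chars contribute 4×2 = 8; each union adds +2; each star adds +2
Total: 8 + 2 + 0 = 10 states


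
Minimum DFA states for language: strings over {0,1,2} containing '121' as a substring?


KMP-style automaton: 3 progress states + 1 absorbing accept = 4
Minimal DFA: 4 states


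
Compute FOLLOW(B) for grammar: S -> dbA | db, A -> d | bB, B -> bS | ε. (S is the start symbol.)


$ ∈ FOLLOW(S). For each A -> αBβ: add FIRST(β)\{ε} to FOLLOW(B); if β nullable, add FOLLOW(A).
FOLLOW(B) = {$}


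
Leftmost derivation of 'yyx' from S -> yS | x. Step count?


Derivation: S => yS => yyS => yyx
Steps: 3


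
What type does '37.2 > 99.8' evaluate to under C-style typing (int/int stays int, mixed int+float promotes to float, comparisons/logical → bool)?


Operand types: float > float
Rule: comparison yields bool
Result type: bool


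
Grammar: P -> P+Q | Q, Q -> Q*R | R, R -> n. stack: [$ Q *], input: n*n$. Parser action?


no handle; shift 'n'
Action: shift


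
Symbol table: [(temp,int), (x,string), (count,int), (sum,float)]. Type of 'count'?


Lookup 'count' → type int


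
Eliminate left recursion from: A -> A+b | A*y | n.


Left-recursive alternatives: A+b, A*y; non-recursive: n
Introduce A': A -> nA', A' -> +bA' | *yA' | ε


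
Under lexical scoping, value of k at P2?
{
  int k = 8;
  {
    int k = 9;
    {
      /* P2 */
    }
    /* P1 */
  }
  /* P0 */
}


P2's block does not declare k; resolves to the enclosing declaration at depth 1
k = 9


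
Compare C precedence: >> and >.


'>>' is shift (level 8); '>' is relational (level 7)
Higher level binds tighter
'>>' has higher precedence than '>'


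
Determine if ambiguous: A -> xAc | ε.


balanced x^n…c^n: each string has a unique parse
Unambiguous


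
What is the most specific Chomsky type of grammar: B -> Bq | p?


Left-linear: every RHS is a terminal or one nonterminal followed by a terminal
Classification: Type 3 (Regular)


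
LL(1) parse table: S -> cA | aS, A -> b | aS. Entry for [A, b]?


For [A, b]: 'b' ∈ FIRST(b)
Entry: A -> b


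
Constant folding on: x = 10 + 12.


10 + 12 = 22 at compile time
Optimized: x = 22


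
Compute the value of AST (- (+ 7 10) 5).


Evaluate inner: (+ 7 10) = 17
Evaluate root: (- 17 5) = 12
Result: 12


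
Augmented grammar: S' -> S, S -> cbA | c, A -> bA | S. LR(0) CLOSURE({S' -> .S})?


Start: S' -> .S
For each item with dot before a nonterminal B, add B -> .γ for every B-production
Closure: [S' -> .S, S -> .cbA, S -> .c]


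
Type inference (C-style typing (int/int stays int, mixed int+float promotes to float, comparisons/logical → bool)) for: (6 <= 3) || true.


Operand types: bool || bool
Rule: logical operators take bool operands and yield bool
Result type: bool


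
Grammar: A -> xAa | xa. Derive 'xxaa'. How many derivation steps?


Derivation: A => xAa => xxaa
Steps: 2


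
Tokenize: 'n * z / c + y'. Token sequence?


Scan left to right, longest-match per lexeme
Tokens: ID(n), OP(*), ID(z), OP(/), ID(c), OP(+), ID(y)


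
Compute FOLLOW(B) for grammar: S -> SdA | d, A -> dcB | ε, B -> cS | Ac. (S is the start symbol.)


$ ∈ FOLLOW(S). For each A -> αBβ: add FIRST(β)\{ε} to FOLLOW(B); if β nullable, add FOLLOW(A).
FOLLOW(B) = {$, c, d}


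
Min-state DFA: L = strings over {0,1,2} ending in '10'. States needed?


Track the longest suffix of input matching a prefix of '10': 3 classes (prefixes of length 0..2)
Minimal DFA: 3 states


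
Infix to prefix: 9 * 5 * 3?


left-to-right (same/higher precedence on left): tree is (* (* 9 5) 3)
Prefix: * * 9 5 3


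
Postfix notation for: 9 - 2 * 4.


* has higher precedence, evaluate 2*4 first
Postfix: 9 2 4 * -


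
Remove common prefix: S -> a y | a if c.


Common prefix: 'a'
Factored: S -> a S', S' -> y | if c


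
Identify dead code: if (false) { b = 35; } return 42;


condition is constant false, so the whole block is unreachable
Dead: 'if (false) { b = 35; }'
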